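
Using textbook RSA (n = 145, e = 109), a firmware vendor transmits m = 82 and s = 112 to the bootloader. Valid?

s^109 mod 145 = 82
82 = m, so the signature checks out.

yes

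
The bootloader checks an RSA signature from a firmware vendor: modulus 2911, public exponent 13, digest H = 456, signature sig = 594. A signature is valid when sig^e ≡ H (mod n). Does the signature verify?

sig^2 ≡ 594^2 = 352836 ≡ 605
sig^4 ≡ 605^2 = 366025 ≡ 2150
sig^8 ≡ 2150^2 = 4622500 ≡ 2743
13 = 8 + 4 + 1, so sig^13 ≡ 2743·2150·594 ≡ 2455 (mod 2911)
sig^13 mod 2911 = 2455, but H = 456.

does not verify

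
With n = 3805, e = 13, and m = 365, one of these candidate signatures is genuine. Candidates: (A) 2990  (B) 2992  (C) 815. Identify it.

A

Candidate A: Squares mod 3805: 2990^1≡2990, 2990^2≡2155, 2990^4≡1925, 2990^8≡3360; 13 = 8 + 4 + 1, so 2990^13 ≡ 3360·1925·2990 ≡ 365 (mod 3805)
  → matches m = 365
Candidate B: Squares mod 3805: 2992^1≡2992, 2992^2≡2704, 2992^4≡2211, 2992^8≡2901; 13 = 8 + 4 + 1, so 2992^13 ≡ 2901·2211·2992 ≡ 352 (mod 3805)
Candidate C: Squares mod 3805: 815^1≡815, 815^2≡2155, 815^4≡1925, 815^8≡3360; 13 = 8 + 4 + 1, so 815^13 ≡ 3360·1925·815 ≡ 3440 (mod 3805)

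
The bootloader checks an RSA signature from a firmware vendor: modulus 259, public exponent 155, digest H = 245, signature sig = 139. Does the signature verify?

does not verify

sig^2 ≡ 139^2 = 19321 ≡ 155
sig^4 ≡ 155^2 = 24025 ≡ 197
sig^8 ≡ 197^2 = 38809 ≡ 218
sig^16 ≡ 218^2 = 47524 ≡ 127
sig^32 ≡ 127^2 = 16129 ≡ 71
sig^64 ≡ 71^2 = 5041 ≡ 120
sig^128 ≡ 120^2 = 14400 ≡ 155
155 = 128 + 16 + 8 + 2 + 1, so sig^155 ≡ 155·127·218·155·139 ≡ 104 (mod 259)
104 ≠ 245, so verification fails.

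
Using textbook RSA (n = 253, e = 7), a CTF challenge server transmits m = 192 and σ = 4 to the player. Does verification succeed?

Squares mod 253: σ^1≡4, σ^2≡16, σ^4≡3
7 = 4 + 2 + 1, so σ^7 ≡ 3·16·4 ≡ 192 (mod 253)
Since 192 equals the digest 192, verification succeeds.

passes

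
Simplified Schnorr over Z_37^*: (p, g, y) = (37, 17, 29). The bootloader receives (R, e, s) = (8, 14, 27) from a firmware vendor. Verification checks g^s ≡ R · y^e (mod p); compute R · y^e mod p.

29^2 = 841 ≡ 27
29^4 ≡ 27^2 = 729 ≡ 26
29^8 ≡ 26^2 = 676 ≡ 10
14 = 8 + 4 + 2, so 29^14 ≡ 10·26·27 ≡ 27 (mod 37)
R · y^e ≡ 8·27 = 216 ≡ 31 (mod 37)

31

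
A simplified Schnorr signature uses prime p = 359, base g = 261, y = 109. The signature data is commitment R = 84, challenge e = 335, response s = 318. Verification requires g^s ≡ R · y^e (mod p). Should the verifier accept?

g^s mod p:
Squares mod 359: 261^1≡261, 261^2≡270, 261^4≡23, 261^8≡170, 261^16≡180, 261^32≡90, 261^64≡202, 261^128≡237, 261^256≡165
318 = 256 + 32 + 16 + 8 + 4 + 2, so 261^318 ≡ 165·90·180·170·23·270 ≡ 283 (mod 359)
R · y^e mod p:
Squares mod 359: 109^1≡109, 109^2≡34, 109^4≡79, 109^8≡138, 109^16≡17, 109^32≡289, 109^64≡233, 109^128≡80, 109^256≡297
335 = 256 + 64 + 8 + 4 + 2 + 1, so 109^335 ≡ 297·233·138·79·34·109 ≡ 339 (mod 359)
84·339 = 28476 ≡ 115 (mod 359)
283 ≠ 115; the check fails.

reject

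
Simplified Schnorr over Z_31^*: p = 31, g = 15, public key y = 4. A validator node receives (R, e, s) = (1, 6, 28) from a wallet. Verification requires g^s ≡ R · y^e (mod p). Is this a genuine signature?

g^s mod p:
Squares mod 31: 15^1≡15, 15^2≡8, 15^4≡2, 15^8≡4, 15^16≡16
28 = 16 + 8 + 4, so 15^28 ≡ 16·4·2 ≡ 4 (mod 31)
R · y^e mod p:
Squares mod 31: 4^1≡4, 4^2≡16, 4^4≡8
6 = 4 + 2, so 4^6 ≡ 8·16 ≡ 4 (mod 31)
1·4 = 4 ≡ 4 (mod 31)
4 ≡ 4 (mod 31); signature holds.

genuine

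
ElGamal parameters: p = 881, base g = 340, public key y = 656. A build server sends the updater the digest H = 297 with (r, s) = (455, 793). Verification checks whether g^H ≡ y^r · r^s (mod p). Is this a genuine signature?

Left side g^H mod p:
Squares mod 881: 340^1≡340, 340^2≡189, 340^4≡481, 340^8≡539, 340^16≡672, 340^32≡512, 340^64≡487, 340^128≡180, 340^256≡684
297 = 256 + 32 + 8 + 1, so 340^297 ≡ 684·512·539·340 ≡ 126 (mod 881)
Right side y^r · r^s mod p:
Squares mod 881: 656^1≡656, 656^2≡408, 656^4≡836, 656^8≡263, 656^16≡451, 656^32≡771, 656^64≡647, 656^128≡134, 656^256≡336
455 = 256 + 128 + 64 + 4 + 2 + 1, so 656^455 ≡ 336·134·647·836·408·656 ≡ 276 (mod 881)
Squares mod 881: 455^1≡455, 455^2≡871, 455^4≡100, 455^8≡309, 455^16≡333, 455^32≡764, 455^64≡474, 455^128≡21, 455^256≡441, 455^512≡661
793 = 512 + 256 + 16 + 8 + 1, so 455^793 ≡ 661·441·333·309·455 ≡ 775 (mod 881)
276·775 = 213900 ≡ 698 (mod 881)
126 ≠ 698, so verification fails.

forged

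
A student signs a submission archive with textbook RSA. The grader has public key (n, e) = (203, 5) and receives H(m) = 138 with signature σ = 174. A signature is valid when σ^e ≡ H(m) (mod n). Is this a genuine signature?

forged

Squares mod 203: σ^1≡174, σ^2≡29, σ^4≡29
5 = 4 + 1, so σ^5 ≡ 29·174 ≡ 174 (mod 203)
174 ≠ 138, so verification fails.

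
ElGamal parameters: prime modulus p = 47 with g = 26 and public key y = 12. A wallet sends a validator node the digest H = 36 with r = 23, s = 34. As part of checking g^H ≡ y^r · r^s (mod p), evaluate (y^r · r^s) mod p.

12^2 = 144 ≡ 3
12^4 ≡ 3^2 = 9
12^8 ≡ 9^2 = 81 ≡ 34
12^16 ≡ 34^2 = 1156 ≡ 28
23 = 16 + 4 + 2 + 1, so 12^23 ≡ 28·9·3·12 ≡ 1 (mod 47)
23^2 = 529 ≡ 12
23^4 ≡ 12^2 = 144 ≡ 3
23^8 ≡ 3^2 = 9
23^16 ≡ 9^2 = 81 ≡ 34
23^32 ≡ 34^2 = 1156 ≡ 28
34 = 32 + 2, so 23^34 ≡ 28·12 ≡ 7 (mod 47)
y^r · r^s ≡ 1·7 = 7 ≡ 7 (mod 47)

7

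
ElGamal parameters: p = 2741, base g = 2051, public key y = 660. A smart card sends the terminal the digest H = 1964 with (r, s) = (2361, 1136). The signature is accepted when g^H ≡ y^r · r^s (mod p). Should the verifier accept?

reject

Left side g^H mod p:
2051^2 = 4206601 ≡ 1907
2051^4 ≡ 1907^2 = 3636649 ≡ 2083
2051^8 ≡ 2083^2 = 4338889 ≡ 2627
2051^16 ≡ 2627^2 = 6901129 ≡ 2032
2051^32 ≡ 2032^2 = 4129024 ≡ 1078
2051^64 ≡ 1078^2 = 1162084 ≡ 2641
2051^128 ≡ 2641^2 = 6974881 ≡ 1777
2051^256 ≡ 1777^2 = 3157729 ≡ 97
2051^512 ≡ 97^2 = 9409 ≡ 1186
2051^1024 ≡ 1186^2 = 1406596 ≡ 463
1964 = 1024 + 512 + 256 + 128 + 32 + 8 + 4, so 2051^1964 ≡ 463·1186·97·1777·1078·2627·2083 ≡ 1809 (mod 2741)
Right side y^r · r^s mod p:
660^2 = 435600 ≡ 2522
660^4 ≡ 2522^2 = 6360484 ≡ 1364
660^8 ≡ 1364^2 = 1860496 ≡ 2098
660^16 ≡ 2098^2 = 4401604 ≡ 2299
660^32 ≡ 2299^2 = 5285401 ≡ 753
660^64 ≡ 753^2 = 567009 ≡ 2363
660^128 ≡ 2363^2 = 5583769 ≡ 352
660^256 ≡ 352^2 = 123904 ≡ 559
660^512 ≡ 559^2 = 312481 ≡ 7
660^1024 ≡ 7^2 = 49
660^2048 ≡ 49^2 = 2401
2361 = 2048 + 256 + 32 + 16 + 8 + 1, so 660^2361 ≡ 2401·559·753·2299·2098·660 ≡ 1988 (mod 2741)
2361^2 = 5574321 ≡ 1868
2361^4 ≡ 1868^2 = 3489424 ≡ 131
2361^8 ≡ 131^2 = 17161 ≡ 715
2361^16 ≡ 715^2 = 511225 ≡ 1399
2361^32 ≡ 1399^2 = 1957201 ≡ 127
2361^64 ≡ 127^2 = 16129 ≡ 2424
2361^128 ≡ 2424^2 = 5875776 ≡ 1813
2361^256 ≡ 1813^2 = 3286969 ≡ 510
2361^512 ≡ 510^2 = 260100 ≡ 2446
2361^1024 ≡ 2446^2 = 5982916 ≡ 2054
1136 = 1024 + 64 + 32 + 16, so 2361^1136 ≡ 2054·2424·127·1399 ≡ 1163 (mod 2741)
1988·1163 = 2312044 ≡ 1381 (mod 2741)
1809 ≠ 1381, so verification fails.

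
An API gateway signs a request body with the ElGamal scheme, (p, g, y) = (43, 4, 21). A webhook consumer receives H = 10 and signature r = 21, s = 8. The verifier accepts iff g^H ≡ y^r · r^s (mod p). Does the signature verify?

verifies

Left side g^H mod p:
4^10 mod 43 = 21
Right side y^r · r^s mod p:
21^21 mod 43 = 1
21^8 mod 43 = 21
1·21 = 21 ≡ 21 (mod 43)
21 ≡ 21 (mod 43), so the signature is genuine.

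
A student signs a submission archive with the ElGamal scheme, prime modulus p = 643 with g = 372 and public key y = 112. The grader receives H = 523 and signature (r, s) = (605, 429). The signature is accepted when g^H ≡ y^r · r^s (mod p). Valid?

yes

Left side g^H mod p:
372^2 = 138384 ≡ 139
372^4 ≡ 139^2 = 19321 ≡ 31
372^8 ≡ 31^2 = 961 ≡ 318
372^16 ≡ 318^2 = 101124 ≡ 173
372^32 ≡ 173^2 = 29929 ≡ 351
372^64 ≡ 351^2 = 123201 ≡ 388
372^128 ≡ 388^2 = 150544 ≡ 82
372^256 ≡ 82^2 = 6724 ≡ 294
372^512 ≡ 294^2 = 86436 ≡ 274
523 = 512 + 8 + 2 + 1, so 372^523 ≡ 274·318·139·372 ≡ 188 (mod 643)
Right side y^r · r^s mod p:
112^2 = 12544 ≡ 327
112^4 ≡ 327^2 = 106929 ≡ 191
112^8 ≡ 191^2 = 36481 ≡ 473
112^16 ≡ 473^2 = 223729 ≡ 608
112^32 ≡ 608^2 = 369664 ≡ 582
112^64 ≡ 582^2 = 338724 ≡ 506
112^128 ≡ 506^2 = 256036 ≡ 122
112^256 ≡ 122^2 = 14884 ≡ 95
112^512 ≡ 95^2 = 9025 ≡ 23
605 = 512 + 64 + 16 + 8 + 4 + 1, so 112^605 ≡ 23·506·608·473·191·112 ≡ 478 (mod 643)
605^2 = 366025 ≡ 158
605^4 ≡ 158^2 = 24964 ≡ 530
605^8 ≡ 530^2 = 280900 ≡ 552
605^16 ≡ 552^2 = 304704 ≡ 565
605^32 ≡ 565^2 = 319225 ≡ 297
605^64 ≡ 297^2 = 88209 ≡ 118
605^128 ≡ 118^2 = 13924 ≡ 421
605^256 ≡ 421^2 = 177241 ≡ 416
429 = 256 + 128 + 32 + 8 + 4 + 1, so 605^429 ≡ 416·421·297·552·530·605 ≡ 334 (mod 643)
478·334 = 159652 ≡ 188 (mod 643)
188 ≡ 188 (mod 643), so the signature is genuine.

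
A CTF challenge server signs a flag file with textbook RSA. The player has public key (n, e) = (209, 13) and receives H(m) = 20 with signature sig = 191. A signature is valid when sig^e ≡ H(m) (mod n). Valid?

yes

sig^2 ≡ 191^2 = 36481 ≡ 115
sig^4 ≡ 115^2 = 13225 ≡ 58
sig^8 ≡ 58^2 = 3364 ≡ 20
13 = 8 + 4 + 1, so sig^13 ≡ 20·58·191 ≡ 20 (mod 209)
Since 20 equals the digest 20, verification succeeds.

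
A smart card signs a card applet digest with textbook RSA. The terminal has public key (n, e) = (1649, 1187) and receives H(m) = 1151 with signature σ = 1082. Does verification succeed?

fails

Squares mod 1649: σ^1≡1082, σ^2≡1583, σ^4≡1058, σ^8≡1342, σ^16≡256, σ^32≡1225, σ^64≡35, σ^128≡1225, σ^256≡35, σ^512≡1225, σ^1024≡35
1187 = 1024 + 128 + 32 + 2 + 1, so σ^1187 ≡ 35·1225·1225·1583·1082 ≡ 1399 (mod 1649)
1399 ≠ 1151, so verification fails.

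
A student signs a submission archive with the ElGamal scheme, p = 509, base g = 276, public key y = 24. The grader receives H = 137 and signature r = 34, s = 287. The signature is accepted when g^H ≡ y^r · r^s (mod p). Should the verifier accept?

accept

Left side g^H mod p:
Squares mod 509: 276^1≡276, 276^2≡335, 276^4≡245, 276^8≡472, 276^16≡351, 276^32≡23, 276^64≡20, 276^128≡400
137 = 128 + 8 + 1, so 276^137 ≡ 400·472·276 ≡ 434 (mod 509)
Right side y^r · r^s mod p:
Squares mod 509: 24^1≡24, 24^2≡67, 24^4≡417, 24^8≡320, 24^16≡91, 24^32≡137
34 = 32 + 2, so 24^34 ≡ 137·67 ≡ 17 (mod 509)
Squares mod 509: 34^1≡34, 34^2≡138, 34^4≡211, 34^8≡238, 34^16≡145, 34^32≡156, 34^64≡413, 34^128≡54, 34^256≡371
287 = 256 + 16 + 8 + 4 + 2 + 1, so 34^287 ≡ 371·145·238·211·138·34 ≡ 295 (mod 509)
17·295 = 5015 ≡ 434 (mod 509)
434 ≡ 434 (mod 509), so the signature is genuine.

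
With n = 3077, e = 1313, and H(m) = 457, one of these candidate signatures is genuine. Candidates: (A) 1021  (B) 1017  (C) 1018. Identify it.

Candidate A: Squares mod 3077: 1021^1≡1021, 1021^2≡2415, 1021^4≡1310, 1021^8≡2211, 1021^16≡2245, 1021^32≡2976, 1021^64≡970, 1021^128≡2415, 1021^256≡1310, 1021^512≡2211, 1021^1024≡2245; 1313 = 1024 + 256 + 32 + 1, so 1021^1313 ≡ 2245·1310·2976·1021 ≡ 2857 (mod 3077)
Candidate B: Squares mod 3077: 1017^1≡1017, 1017^2≡417, 1017^4≡1577, 1017^8≡713, 1017^16≡664, 1017^32≡885, 1017^64≡1667, 1017^128≡358, 1017^256≡2007, 1017^512≡256, 1017^1024≡919; 1313 = 1024 + 256 + 32 + 1, so 1017^1313 ≡ 919·2007·885·1017 ≡ 1782 (mod 3077)
Candidate C: Squares mod 3077: 1018^1≡1018, 1018^2≡2452, 1018^4≡2923, 1018^8≡2177, 1018^16≡749, 1018^32≡987, 1018^64≡1837, 1018^128≡2177, 1018^256≡749, 1018^512≡987, 1018^1024≡1837; 1313 = 1024 + 256 + 32 + 1, so 1018^1313 ≡ 1837·749·987·1018 ≡ 457 (mod 3077)
  → matches H(m) = 457

C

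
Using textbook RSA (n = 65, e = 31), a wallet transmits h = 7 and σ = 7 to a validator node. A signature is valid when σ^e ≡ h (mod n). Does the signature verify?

does not verify

Squares mod 65: σ^1≡7, σ^2≡49, σ^4≡61, σ^8≡16, σ^16≡61
31 = 16 + 8 + 4 + 2 + 1, so σ^31 ≡ 61·16·61·49·7 ≡ 58 (mod 65)
The recovered value 58 does not match the digest 7.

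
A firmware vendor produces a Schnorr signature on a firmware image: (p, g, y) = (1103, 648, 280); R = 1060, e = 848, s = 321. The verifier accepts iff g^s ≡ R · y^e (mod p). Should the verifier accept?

g^s mod p:
648^2 = 419904 ≡ 764
648^4 ≡ 764^2 = 583696 ≡ 209
648^8 ≡ 209^2 = 43681 ≡ 664
648^16 ≡ 664^2 = 440896 ≡ 799
648^32 ≡ 799^2 = 638401 ≡ 867
648^64 ≡ 867^2 = 751689 ≡ 546
648^128 ≡ 546^2 = 298116 ≡ 306
648^256 ≡ 306^2 = 93636 ≡ 984
321 = 256 + 64 + 1, so 648^321 ≡ 984·546·648 ≡ 564 (mod 1103)
R · y^e mod p:
280^2 = 78400 ≡ 87
280^4 ≡ 87^2 = 7569 ≡ 951
280^8 ≡ 951^2 = 904401 ≡ 1044
280^16 ≡ 1044^2 = 1089936 ≡ 172
280^32 ≡ 172^2 = 29584 ≡ 906
280^64 ≡ 906^2 = 820836 ≡ 204
280^128 ≡ 204^2 = 41616 ≡ 805
280^256 ≡ 805^2 = 648025 ≡ 564
280^512 ≡ 564^2 = 318096 ≡ 432
848 = 512 + 256 + 64 + 16, so 280^848 ≡ 432·564·204·172 ≡ 757 (mod 1103)
1060·757 = 802420 ≡ 539 (mod 1103)
564 ≠ 539; the check fails.

reject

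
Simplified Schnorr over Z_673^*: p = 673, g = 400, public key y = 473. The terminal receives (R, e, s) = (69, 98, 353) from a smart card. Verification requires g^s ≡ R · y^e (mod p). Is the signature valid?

invalid

g^s mod p:
400^353 mod 673 = 373
R · y^e mod p:
473^98 mod 673 = 631
69·631 = 43539 ≡ 467 (mod 673)
373 ≠ 467; the check fails.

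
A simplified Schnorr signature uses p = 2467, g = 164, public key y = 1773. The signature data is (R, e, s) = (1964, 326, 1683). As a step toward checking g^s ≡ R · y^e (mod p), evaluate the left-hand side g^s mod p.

Squares mod 2467: 164^1≡164, 164^2≡2226, 164^4≡1340, 164^8≡2091, 164^16≡757, 164^32≡705, 164^64≡1158, 164^128≡1383, 164^256≡764, 164^512≡1484, 164^1024≡1692
1683 = 1024 + 512 + 128 + 16 + 2 + 1, so 164^1683 ≡ 1692·1484·1383·757·2226·164 ≡ 1455 (mod 2467)

1455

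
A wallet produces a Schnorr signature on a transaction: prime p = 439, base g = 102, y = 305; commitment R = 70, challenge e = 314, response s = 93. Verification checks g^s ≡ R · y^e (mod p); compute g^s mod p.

Squares mod 439: 102^1≡102, 102^2≡307, 102^4≡303, 102^8≡58, 102^16≡291, 102^32≡393, 102^64≡360
93 = 64 + 16 + 8 + 4 + 1, so 102^93 ≡ 360·291·58·303·102 ≡ 128 (mod 439)

128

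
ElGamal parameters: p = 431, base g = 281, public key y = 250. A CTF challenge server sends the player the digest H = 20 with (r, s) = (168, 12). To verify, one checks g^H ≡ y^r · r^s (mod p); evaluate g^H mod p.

64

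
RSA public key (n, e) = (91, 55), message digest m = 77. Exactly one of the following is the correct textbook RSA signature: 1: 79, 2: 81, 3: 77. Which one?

3

Candidate 1: Squares mod 91: 79^1≡79, 79^2≡53, 79^4≡79, 79^8≡53, 79^16≡79, 79^32≡53; 55 = 32 + 16 + 4 + 2 + 1, so 79^55 ≡ 53·79·79·53·79 ≡ 79 (mod 91)
Candidate 2: Squares mod 91: 81^1≡81, 81^2≡9, 81^4≡81, 81^8≡9, 81^16≡81, 81^32≡9; 55 = 32 + 16 + 4 + 2 + 1, so 81^55 ≡ 9·81·81·9·81 ≡ 81 (mod 91)
Candidate 3: Squares mod 91: 77^1≡77, 77^2≡14, 77^4≡14, 77^8≡14, 77^16≡14, 77^32≡14; 55 = 32 + 16 + 4 + 2 + 1, so 77^55 ≡ 14·14·14·14·77 ≡ 77 (mod 91)
  → matches m = 77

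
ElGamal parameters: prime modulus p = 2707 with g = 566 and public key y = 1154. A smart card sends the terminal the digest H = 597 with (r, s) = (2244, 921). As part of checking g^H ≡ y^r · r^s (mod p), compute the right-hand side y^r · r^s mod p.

1154^2 = 1331716 ≡ 2579
1154^4 ≡ 2579^2 = 6651241 ≡ 142
1154^8 ≡ 142^2 = 20164 ≡ 1215
1154^16 ≡ 1215^2 = 1476225 ≡ 910
1154^32 ≡ 910^2 = 828100 ≡ 2465
1154^64 ≡ 2465^2 = 6076225 ≡ 1717
1154^128 ≡ 1717^2 = 2948089 ≡ 166
1154^256 ≡ 166^2 = 27556 ≡ 486
1154^512 ≡ 486^2 = 236196 ≡ 687
1154^1024 ≡ 687^2 = 471969 ≡ 951
1154^2048 ≡ 951^2 = 904401 ≡ 263
2244 = 2048 + 128 + 64 + 4, so 1154^2244 ≡ 263·166·1717·142 ≡ 1403 (mod 2707)
2244^2 = 5035536 ≡ 516
2244^4 ≡ 516^2 = 266256 ≡ 970
2244^8 ≡ 970^2 = 940900 ≡ 1571
2244^16 ≡ 1571^2 = 2468041 ≡ 1964
2244^32 ≡ 1964^2 = 3857296 ≡ 2528
2244^64 ≡ 2528^2 = 6390784 ≡ 2264
2244^128 ≡ 2264^2 = 5125696 ≡ 1345
2244^256 ≡ 1345^2 = 1809025 ≡ 749
2244^512 ≡ 749^2 = 561001 ≡ 652
921 = 512 + 256 + 128 + 16 + 8 + 1, so 2244^921 ≡ 652·749·1345·1964·1571·2244 ≡ 1904 (mod 2707)
y^r · r^s ≡ 1403·1904 = 2671312 ≡ 2210 (mod 2707)

2210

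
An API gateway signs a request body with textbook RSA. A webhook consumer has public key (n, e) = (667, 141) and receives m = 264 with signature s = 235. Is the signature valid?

s^2 ≡ 235^2 = 55225 ≡ 531
s^4 ≡ 531^2 = 281961 ≡ 487
s^8 ≡ 487^2 = 237169 ≡ 384
s^16 ≡ 384^2 = 147456 ≡ 49
s^32 ≡ 49^2 = 2401 ≡ 400
s^64 ≡ 400^2 = 160000 ≡ 587
s^128 ≡ 587^2 = 344569 ≡ 397
141 = 128 + 8 + 4 + 1, so s^141 ≡ 397·384·487·235 ≡ 264 (mod 667)
s^141 mod 667 = 264 matches m.

valid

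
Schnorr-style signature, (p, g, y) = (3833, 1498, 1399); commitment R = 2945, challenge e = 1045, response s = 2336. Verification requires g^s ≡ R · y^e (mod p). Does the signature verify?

g^s mod p:
Squares mod 3833: 1498^1≡1498, 1498^2≡1699, 1498^4≡352, 1498^8≡1248, 1498^16≡1306, 1498^32≡3784, 1498^64≡2401, 1498^128≡3802, 1498^256≡961, 1498^512≡3601, 1498^1024≡162, 1498^2048≡3246
2336 = 2048 + 256 + 32, so 1498^2336 ≡ 3246·961·3784 ≡ 1480 (mod 3833)
R · y^e mod p:
Squares mod 3833: 1399^1≡1399, 1399^2≡2371, 1399^4≡2463, 1399^8≡2563, 1399^16≡3040, 1399^32≡237, 1399^64≡2507, 1399^128≡2762, 1399^256≡974, 1399^512≡1925, 1399^1024≡2947
1045 = 1024 + 16 + 4 + 1, so 1399^1045 ≡ 2947·3040·2463·1399 ≡ 2650 (mod 3833)
2945·2650 = 7804250 ≡ 262 (mod 3833)
1480 ≠ 262; the check fails.

does not verify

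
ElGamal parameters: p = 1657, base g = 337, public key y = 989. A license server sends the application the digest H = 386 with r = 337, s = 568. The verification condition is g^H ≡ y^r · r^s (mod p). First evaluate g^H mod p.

337^2 = 113569 ≡ 893
337^4 ≡ 893^2 = 797449 ≡ 432
337^8 ≡ 432^2 = 186624 ≡ 1040
337^16 ≡ 1040^2 = 1081600 ≡ 1236
337^32 ≡ 1236^2 = 1527696 ≡ 1599
337^64 ≡ 1599^2 = 2556801 ≡ 50
337^128 ≡ 50^2 = 2500 ≡ 843
337^256 ≡ 843^2 = 710649 ≡ 1453
386 = 256 + 128 + 2, so 337^386 ≡ 1453·843·893 ≡ 1421 (mod 1657)

1421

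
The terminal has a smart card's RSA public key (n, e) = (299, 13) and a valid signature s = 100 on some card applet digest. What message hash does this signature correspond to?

s^2 ≡ 100^2 = 10000 ≡ 133
s^4 ≡ 133^2 = 17689 ≡ 48
s^8 ≡ 48^2 = 2304 ≡ 211
13 = 8 + 4 + 1, so s^13 ≡ 211·48·100 ≡ 87 (mod 299)

87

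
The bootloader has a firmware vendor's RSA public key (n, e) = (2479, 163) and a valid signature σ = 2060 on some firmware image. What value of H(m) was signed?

654

σ^163 mod 2479 = 654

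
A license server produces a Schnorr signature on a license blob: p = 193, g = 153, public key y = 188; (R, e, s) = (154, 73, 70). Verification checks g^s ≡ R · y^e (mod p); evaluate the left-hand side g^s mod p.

153^70 mod 193 = 175

175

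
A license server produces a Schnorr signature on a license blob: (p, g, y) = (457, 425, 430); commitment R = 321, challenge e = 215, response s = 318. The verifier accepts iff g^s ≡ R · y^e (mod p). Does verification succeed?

fails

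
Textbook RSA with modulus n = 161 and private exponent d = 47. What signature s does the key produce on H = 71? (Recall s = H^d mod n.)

H^47 mod 161 = 8

8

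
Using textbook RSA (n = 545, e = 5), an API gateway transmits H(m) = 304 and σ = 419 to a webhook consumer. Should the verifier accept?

accept

Squares mod 545: σ^1≡419, σ^2≡71, σ^4≡136
5 = 4 + 1, so σ^5 ≡ 136·419 ≡ 304 (mod 545)
304 = H(m), so the signature checks out.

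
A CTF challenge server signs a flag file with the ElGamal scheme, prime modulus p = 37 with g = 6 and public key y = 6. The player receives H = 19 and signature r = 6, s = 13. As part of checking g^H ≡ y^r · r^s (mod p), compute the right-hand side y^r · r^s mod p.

6^6 mod 37 = 36
6^13 mod 37 = 6
y^r · r^s ≡ 36·6 = 216 ≡ 31 (mod 37)

31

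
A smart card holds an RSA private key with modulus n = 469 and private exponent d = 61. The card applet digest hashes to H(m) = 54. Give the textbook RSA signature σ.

418

(H(m))^2 ≡ 54^2 = 2916 ≡ 102
(H(m))^4 ≡ 102^2 = 10404 ≡ 86
(H(m))^8 ≡ 86^2 = 7396 ≡ 361
(H(m))^16 ≡ 361^2 = 130321 ≡ 408
(H(m))^32 ≡ 408^2 = 166464 ≡ 438
61 = 32 + 16 + 8 + 4 + 1, so (H(m))^61 ≡ 438·408·361·86·54 ≡ 418 (mod 469)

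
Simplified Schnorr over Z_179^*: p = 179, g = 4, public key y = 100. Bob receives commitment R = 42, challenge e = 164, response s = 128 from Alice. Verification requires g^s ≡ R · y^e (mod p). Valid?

g^s mod p:
Squares mod 179: 4^1≡4, 4^2≡16, 4^4≡77, 4^8≡22, 4^16≡126, 4^32≡124, 4^64≡161, 4^128≡145
4^128 ≡ 145 (mod 179)
R · y^e mod p:
Squares mod 179: 100^1≡100, 100^2≡155, 100^4≡39, 100^8≡89, 100^16≡45, 100^32≡56, 100^64≡93, 100^128≡57
164 = 128 + 32 + 4, so 100^164 ≡ 57·56·39 ≡ 83 (mod 179)
42·83 = 3486 ≡ 85 (mod 179)
145 ≠ 85; the check fails.

no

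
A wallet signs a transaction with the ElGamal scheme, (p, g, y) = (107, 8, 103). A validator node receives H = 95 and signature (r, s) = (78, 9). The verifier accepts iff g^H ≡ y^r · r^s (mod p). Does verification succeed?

Left side g^H mod p:
8^2 = 64
8^4 ≡ 64^2 = 4096 ≡ 30
8^8 ≡ 30^2 = 900 ≡ 44
8^16 ≡ 44^2 = 1936 ≡ 10
8^32 ≡ 10^2 = 100
8^64 ≡ 100^2 = 10000 ≡ 49
95 = 64 + 16 + 8 + 4 + 2 + 1, so 8^95 ≡ 49·10·44·30·64·8 ≡ 24 (mod 107)
Right side y^r · r^s mod p:
103^2 = 10609 ≡ 16
103^4 ≡ 16^2 = 256 ≡ 42
103^8 ≡ 42^2 = 1764 ≡ 52
103^16 ≡ 52^2 = 2704 ≡ 29
103^32 ≡ 29^2 = 841 ≡ 92
103^64 ≡ 92^2 = 8464 ≡ 11
78 = 64 + 8 + 4 + 2, so 103^78 ≡ 11·52·42·16 ≡ 40 (mod 107)
78^2 = 6084 ≡ 92
78^4 ≡ 92^2 = 8464 ≡ 11
78^8 ≡ 11^2 = 121 ≡ 14
9 = 8 + 1, so 78^9 ≡ 14·78 ≡ 22 (mod 107)
40·22 = 880 ≡ 24 (mod 107)
24 ≡ 24 (mod 107), so the signature is genuine.

passes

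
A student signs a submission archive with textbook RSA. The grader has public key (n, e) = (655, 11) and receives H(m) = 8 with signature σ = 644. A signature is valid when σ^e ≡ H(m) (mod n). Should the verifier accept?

σ^11 mod 655 = 124
The recovered value 124 does not match the digest 8.

reject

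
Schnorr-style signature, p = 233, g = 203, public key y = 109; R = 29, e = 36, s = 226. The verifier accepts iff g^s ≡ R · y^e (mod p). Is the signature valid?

g^s mod p:
203^2 = 41209 ≡ 201
203^4 ≡ 201^2 = 40401 ≡ 92
203^8 ≡ 92^2 = 8464 ≡ 76
203^16 ≡ 76^2 = 5776 ≡ 184
203^32 ≡ 184^2 = 33856 ≡ 71
203^64 ≡ 71^2 = 5041 ≡ 148
203^128 ≡ 148^2 = 21904 ≡ 2
226 = 128 + 64 + 32 + 2, so 203^226 ≡ 2·148·71·201 ≡ 159 (mod 233)
R · y^e mod p:
109^2 = 11881 ≡ 231
109^4 ≡ 231^2 = 53361 ≡ 4
109^8 ≡ 4^2 = 16
109^16 ≡ 16^2 = 256 ≡ 23
109^32 ≡ 23^2 = 529 ≡ 63
36 = 32 + 4, so 109^36 ≡ 63·4 ≡ 19 (mod 233)
29·19 = 551 ≡ 85 (mod 233)
159 ≠ 85; the check fails.

invalid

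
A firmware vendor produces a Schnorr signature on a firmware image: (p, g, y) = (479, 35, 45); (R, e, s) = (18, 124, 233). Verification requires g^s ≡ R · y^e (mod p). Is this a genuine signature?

g^s mod p:
Squares mod 479: 35^1≡35, 35^2≡267, 35^4≡397, 35^8≡18, 35^16≡324, 35^32≡75, 35^64≡356, 35^128≡280
233 = 128 + 64 + 32 + 8 + 1, so 35^233 ≡ 280·356·75·18·35 ≡ 414 (mod 479)
R · y^e mod p:
Squares mod 479: 45^1≡45, 45^2≡109, 45^4≡385, 45^8≡214, 45^16≡291, 45^32≡377, 45^64≡345
124 = 64 + 32 + 16 + 8 + 4, so 45^124 ≡ 345·377·291·214·385 ≡ 23 (mod 479)
18·23 = 414 ≡ 414 (mod 479)
414 ≡ 414 (mod 479); signature holds.

genuine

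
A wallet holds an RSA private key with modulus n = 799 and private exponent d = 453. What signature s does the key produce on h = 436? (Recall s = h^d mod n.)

h^2 ≡ 436^2 = 190096 ≡ 733
h^4 ≡ 733^2 = 537289 ≡ 361
h^8 ≡ 361^2 = 130321 ≡ 84
h^16 ≡ 84^2 = 7056 ≡ 664
h^32 ≡ 664^2 = 440896 ≡ 647
h^64 ≡ 647^2 = 418609 ≡ 732
h^128 ≡ 732^2 = 535824 ≡ 494
h^256 ≡ 494^2 = 244036 ≡ 341
453 = 256 + 128 + 64 + 4 + 1, so h^453 ≡ 341·494·732·361·436 ≡ 605 (mod 799)

605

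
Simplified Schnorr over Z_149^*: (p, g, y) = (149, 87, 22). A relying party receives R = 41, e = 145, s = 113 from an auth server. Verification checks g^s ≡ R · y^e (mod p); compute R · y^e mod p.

128

22^2 = 484 ≡ 37
22^4 ≡ 37^2 = 1369 ≡ 28
22^8 ≡ 28^2 = 784 ≡ 39
22^16 ≡ 39^2 = 1521 ≡ 31
22^32 ≡ 31^2 = 961 ≡ 67
22^64 ≡ 67^2 = 4489 ≡ 19
22^128 ≡ 19^2 = 361 ≡ 63
145 = 128 + 16 + 1, so 22^145 ≡ 63·31·22 ≡ 54 (mod 149)
R · y^e ≡ 41·54 = 2214 ≡ 128 (mod 149)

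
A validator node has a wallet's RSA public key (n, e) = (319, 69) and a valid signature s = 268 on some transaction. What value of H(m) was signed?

s^2 ≡ 268^2 = 71824 ≡ 49
s^4 ≡ 49^2 = 2401 ≡ 168
s^8 ≡ 168^2 = 28224 ≡ 152
s^16 ≡ 152^2 = 23104 ≡ 136
s^32 ≡ 136^2 = 18496 ≡ 313
s^64 ≡ 313^2 = 97969 ≡ 36
69 = 64 + 4 + 1, so s^69 ≡ 36·168·268 ≡ 25 (mod 319)

25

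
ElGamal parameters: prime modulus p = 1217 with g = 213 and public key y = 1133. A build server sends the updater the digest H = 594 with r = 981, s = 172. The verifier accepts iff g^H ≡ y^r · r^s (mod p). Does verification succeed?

Left side g^H mod p:
213^594 mod 1217 = 929
Right side y^r · r^s mod p:
1133^981 mod 1217 = 672
981^172 mod 1217 = 568
672·568 = 381696 ≡ 775 (mod 1217)
929 ≠ 775, so verification fails.

fails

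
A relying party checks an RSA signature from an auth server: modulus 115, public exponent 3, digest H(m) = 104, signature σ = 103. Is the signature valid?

σ^2 ≡ 103^2 = 10609 ≡ 29
3 = 2 + 1, so σ^3 ≡ 29·103 ≡ 112 (mod 115)
σ^3 mod 115 = 112, but H(m) = 104.

invalid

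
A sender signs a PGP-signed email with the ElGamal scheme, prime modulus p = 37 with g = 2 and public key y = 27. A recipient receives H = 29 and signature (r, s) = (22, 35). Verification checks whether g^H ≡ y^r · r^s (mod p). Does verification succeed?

passes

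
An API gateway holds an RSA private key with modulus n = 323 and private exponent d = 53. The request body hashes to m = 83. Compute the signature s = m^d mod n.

87

m^2 ≡ 83^2 = 6889 ≡ 106
m^4 ≡ 106^2 = 11236 ≡ 254
m^8 ≡ 254^2 = 64516 ≡ 239
m^16 ≡ 239^2 = 57121 ≡ 273
m^32 ≡ 273^2 = 74529 ≡ 239
53 = 32 + 16 + 4 + 1, so m^53 ≡ 239·273·254·83 ≡ 87 (mod 323)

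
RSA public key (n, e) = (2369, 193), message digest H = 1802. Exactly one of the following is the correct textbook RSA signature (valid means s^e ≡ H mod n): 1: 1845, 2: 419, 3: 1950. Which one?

Candidate 1: Squares mod 2369: 1845^1≡1845, 1845^2≡2141, 1845^4≡2235, 1845^8≡1373, 1845^16≡1774, 1845^32≡1044, 1845^64≡196, 1845^128≡512; 193 = 128 + 64 + 1, so 1845^193 ≡ 512·196·1845 ≡ 245 (mod 2369)
Candidate 2: Squares mod 2369: 419^1≡419, 419^2≡255, 419^4≡1062, 419^8≡200, 419^16≡2096, 419^32≡1090, 419^64≡1231, 419^128≡1570; 193 = 128 + 64 + 1, so 419^193 ≡ 1570·1231·419 ≡ 567 (mod 2369)
Candidate 3: Squares mod 2369: 1950^1≡1950, 1950^2≡255, 1950^4≡1062, 1950^8≡200, 1950^16≡2096, 1950^32≡1090, 1950^64≡1231, 1950^128≡1570; 193 = 128 + 64 + 1, so 1950^193 ≡ 1570·1231·1950 ≡ 1802 (mod 2369)
  → matches H = 1802

3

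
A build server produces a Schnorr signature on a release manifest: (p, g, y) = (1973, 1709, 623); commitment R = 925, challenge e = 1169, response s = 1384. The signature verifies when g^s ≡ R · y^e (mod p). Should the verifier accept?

accept

g^s mod p:
1709^1384 mod 1973 = 1561
R · y^e mod p:
623^1169 mod 1973 = 520
925·520 = 481000 ≡ 1561 (mod 1973)
1561 ≡ 1561 (mod 1973); signature holds.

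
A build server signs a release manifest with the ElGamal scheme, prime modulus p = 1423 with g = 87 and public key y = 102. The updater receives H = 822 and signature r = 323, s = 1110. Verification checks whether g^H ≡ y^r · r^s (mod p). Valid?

Left side g^H mod p:
87^2 = 7569 ≡ 454
87^4 ≡ 454^2 = 206116 ≡ 1204
87^8 ≡ 1204^2 = 1449616 ≡ 1002
87^16 ≡ 1002^2 = 1004004 ≡ 789
87^32 ≡ 789^2 = 622521 ≡ 670
87^64 ≡ 670^2 = 448900 ≡ 655
87^128 ≡ 655^2 = 429025 ≡ 702
87^256 ≡ 702^2 = 492804 ≡ 446
87^512 ≡ 446^2 = 198916 ≡ 1119
822 = 512 + 256 + 32 + 16 + 4 + 2, so 87^822 ≡ 1119·446·670·789·1204·454 ≡ 128 (mod 1423)
Right side y^r · r^s mod p:
102^2 = 10404 ≡ 443
102^4 ≡ 443^2 = 196249 ≡ 1298
102^8 ≡ 1298^2 = 1684804 ≡ 1395
102^16 ≡ 1395^2 = 1946025 ≡ 784
102^32 ≡ 784^2 = 614656 ≡ 1343
102^64 ≡ 1343^2 = 1803649 ≡ 708
102^128 ≡ 708^2 = 501264 ≡ 368
102^256 ≡ 368^2 = 135424 ≡ 239
323 = 256 + 64 + 2 + 1, so 102^323 ≡ 239·708·443·102 ≡ 1060 (mod 1423)
323^2 = 104329 ≡ 450
323^4 ≡ 450^2 = 202500 ≡ 434
323^8 ≡ 434^2 = 188356 ≡ 520
323^16 ≡ 520^2 = 270400 ≡ 30
323^32 ≡ 30^2 = 900
323^64 ≡ 900^2 = 810000 ≡ 313
323^128 ≡ 313^2 = 97969 ≡ 1205
323^256 ≡ 1205^2 = 1452025 ≡ 565
323^512 ≡ 565^2 = 319225 ≡ 473
323^1024 ≡ 473^2 = 223729 ≡ 318
1110 = 1024 + 64 + 16 + 4 + 2, so 323^1110 ≡ 318·313·30·434·450 ≡ 1160 (mod 1423)
1060·1160 = 1229600 ≡ 128 (mod 1423)
128 ≡ 128 (mod 1423), so the signature is genuine.

yes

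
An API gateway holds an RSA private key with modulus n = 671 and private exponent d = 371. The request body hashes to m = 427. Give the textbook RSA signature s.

m^2 ≡ 427^2 = 182329 ≡ 488
m^4 ≡ 488^2 = 238144 ≡ 610
m^8 ≡ 610^2 = 372100 ≡ 366
m^16 ≡ 366^2 = 133956 ≡ 427
m^32 ≡ 427^2 = 182329 ≡ 488
m^64 ≡ 488^2 = 238144 ≡ 610
m^128 ≡ 610^2 = 372100 ≡ 366
m^256 ≡ 366^2 = 133956 ≡ 427
371 = 256 + 64 + 32 + 16 + 2 + 1, so m^371 ≡ 427·610·488·427·488·427 ≡ 427 (mod 671)

427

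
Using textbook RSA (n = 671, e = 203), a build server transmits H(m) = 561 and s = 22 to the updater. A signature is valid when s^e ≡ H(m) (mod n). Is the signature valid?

s^2 ≡ 22^2 = 484
s^4 ≡ 484^2 = 234256 ≡ 77
s^8 ≡ 77^2 = 5929 ≡ 561
s^16 ≡ 561^2 = 314721 ≡ 22
s^32 ≡ 22^2 = 484
s^64 ≡ 484^2 = 234256 ≡ 77
s^128 ≡ 77^2 = 5929 ≡ 561
203 = 128 + 64 + 8 + 2 + 1, so s^203 ≡ 561·77·561·484·22 ≡ 561 (mod 671)
s^203 mod 671 = 561 matches H(m).

valid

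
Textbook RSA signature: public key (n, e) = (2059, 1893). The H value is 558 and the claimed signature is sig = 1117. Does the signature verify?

sig^2 ≡ 1117^2 = 1247689 ≡ 1994
sig^4 ≡ 1994^2 = 3976036 ≡ 107
sig^8 ≡ 107^2 = 11449 ≡ 1154
sig^16 ≡ 1154^2 = 1331716 ≡ 1602
sig^32 ≡ 1602^2 = 2566404 ≡ 890
sig^64 ≡ 890^2 = 792100 ≡ 1444
sig^128 ≡ 1444^2 = 2085136 ≡ 1428
sig^256 ≡ 1428^2 = 2039184 ≡ 774
sig^512 ≡ 774^2 = 599076 ≡ 1966
sig^1024 ≡ 1966^2 = 3865156 ≡ 413
1893 = 1024 + 512 + 256 + 64 + 32 + 4 + 1, so sig^1893 ≡ 413·1966·774·1444·890·107·1117 ≡ 1874 (mod 2059)
sig^1893 mod 2059 = 1874, but H = 558.

does not verify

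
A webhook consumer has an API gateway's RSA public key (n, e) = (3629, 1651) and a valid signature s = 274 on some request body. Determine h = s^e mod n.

2098

Squares mod 3629: s^1≡274, s^2≡2496, s^4≡2652, s^8≡102, s^16≡3146, s^32≡1033, s^64≡163, s^128≡1166, s^256≡2310, s^512≡1470, s^1024≡1645
1651 = 1024 + 512 + 64 + 32 + 16 + 2 + 1, so s^1651 ≡ 1645·1470·163·1033·3146·2496·274 ≡ 2098 (mod 3629)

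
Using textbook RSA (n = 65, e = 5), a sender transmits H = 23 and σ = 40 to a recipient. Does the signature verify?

Squares mod 65: σ^1≡40, σ^2≡40, σ^4≡40
5 = 4 + 1, so σ^5 ≡ 40·40 ≡ 40 (mod 65)
The recovered value 40 does not match the digest 23.

does not verify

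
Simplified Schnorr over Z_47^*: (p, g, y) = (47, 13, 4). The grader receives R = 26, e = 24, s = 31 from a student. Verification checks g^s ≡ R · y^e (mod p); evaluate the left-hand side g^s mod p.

10

13^2 = 169 ≡ 28
13^4 ≡ 28^2 = 784 ≡ 32
13^8 ≡ 32^2 = 1024 ≡ 37
13^16 ≡ 37^2 = 1369 ≡ 6
31 = 16 + 8 + 4 + 2 + 1, so 13^31 ≡ 6·37·32·28·13 ≡ 10 (mod 47)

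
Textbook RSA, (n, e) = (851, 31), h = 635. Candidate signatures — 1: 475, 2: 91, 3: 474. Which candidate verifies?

1

Candidate 1: Squares mod 851: 475^1≡475, 475^2≡110, 475^4≡186, 475^8≡556, 475^16≡223; 31 = 16 + 8 + 4 + 2 + 1, so 475^31 ≡ 223·556·186·110·475 ≡ 635 (mod 851)
  → matches h = 635
Candidate 2: Squares mod 851: 91^1≡91, 91^2≡622, 91^4≡530, 91^8≡70, 91^16≡645; 31 = 16 + 8 + 4 + 2 + 1, so 91^31 ≡ 645·70·530·622·91 ≡ 298 (mod 851)
Candidate 3: Squares mod 851: 474^1≡474, 474^2≡12, 474^4≡144, 474^8≡312, 474^16≡330; 31 = 16 + 8 + 4 + 2 + 1, so 474^31 ≡ 330·312·144·12·474 ≡ 596 (mod 851)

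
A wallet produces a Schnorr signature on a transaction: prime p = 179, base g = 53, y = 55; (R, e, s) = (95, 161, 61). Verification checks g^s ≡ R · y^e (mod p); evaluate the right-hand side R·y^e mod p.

Squares mod 179: 55^1≡55, 55^2≡161, 55^4≡145, 55^8≡82, 55^16≡101, 55^32≡177, 55^64≡4, 55^128≡16
161 = 128 + 32 + 1, so 55^161 ≡ 16·177·55 ≡ 30 (mod 179)
R · y^e ≡ 95·30 = 2850 ≡ 165 (mod 179)

165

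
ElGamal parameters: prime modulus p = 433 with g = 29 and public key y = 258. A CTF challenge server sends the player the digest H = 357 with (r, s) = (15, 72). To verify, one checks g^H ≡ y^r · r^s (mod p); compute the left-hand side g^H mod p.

Squares mod 433: 29^1≡29, 29^2≡408, 29^4≡192, 29^8≡59, 29^16≡17, 29^32≡289, 29^64≡385, 29^128≡139, 29^256≡269
357 = 256 + 64 + 32 + 4 + 1, so 29^357 ≡ 269·385·289·192·29 ≡ 146 (mod 433)

146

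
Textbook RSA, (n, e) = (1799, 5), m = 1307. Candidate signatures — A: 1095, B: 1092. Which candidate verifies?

A

Candidate A: 1095^5 mod 1799 = 1307
  → matches m = 1307
Candidate B: 1092^5 mod 1799 = 707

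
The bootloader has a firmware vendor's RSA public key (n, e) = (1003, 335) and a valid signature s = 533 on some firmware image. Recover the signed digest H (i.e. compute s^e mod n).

Squares mod 1003: s^1≡533, s^2≡240, s^4≡429, s^8≡492, s^16≡341, s^32≡936, s^64≡477, s^128≡851, s^256≡35
335 = 256 + 64 + 8 + 4 + 2 + 1, so s^335 ≡ 35·477·492·429·240·533 ≡ 190 (mod 1003)

190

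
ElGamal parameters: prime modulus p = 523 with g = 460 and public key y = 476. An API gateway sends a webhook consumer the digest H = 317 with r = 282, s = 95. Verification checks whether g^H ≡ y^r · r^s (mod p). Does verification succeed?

passes

Left side g^H mod p:
460^2 = 211600 ≡ 308
460^4 ≡ 308^2 = 94864 ≡ 201
460^8 ≡ 201^2 = 40401 ≡ 130
460^16 ≡ 130^2 = 16900 ≡ 164
460^32 ≡ 164^2 = 26896 ≡ 223
460^64 ≡ 223^2 = 49729 ≡ 44
460^128 ≡ 44^2 = 1936 ≡ 367
460^256 ≡ 367^2 = 134689 ≡ 278
317 = 256 + 32 + 16 + 8 + 4 + 1, so 460^317 ≡ 278·223·164·130·201·460 ≡ 233 (mod 523)
Right side y^r · r^s mod p:
476^2 = 226576 ≡ 117
476^4 ≡ 117^2 = 13689 ≡ 91
476^8 ≡ 91^2 = 8281 ≡ 436
476^16 ≡ 436^2 = 190096 ≡ 247
476^32 ≡ 247^2 = 61009 ≡ 341
476^64 ≡ 341^2 = 116281 ≡ 175
476^128 ≡ 175^2 = 30625 ≡ 291
476^256 ≡ 291^2 = 84681 ≡ 478
282 = 256 + 16 + 8 + 2, so 476^282 ≡ 478·247·436·117 ≡ 41 (mod 523)
282^2 = 79524 ≡ 28
282^4 ≡ 28^2 = 784 ≡ 261
282^8 ≡ 261^2 = 68121 ≡ 131
282^16 ≡ 131^2 = 17161 ≡ 425
282^32 ≡ 425^2 = 180625 ≡ 190
282^64 ≡ 190^2 = 36100 ≡ 13
95 = 64 + 16 + 8 + 4 + 2 + 1, so 282^95 ≡ 13·425·131·261·28·282 ≡ 146 (mod 523)
41·146 = 5986 ≡ 233 (mod 523)
233 ≡ 233 (mod 523), so the signature is genuine.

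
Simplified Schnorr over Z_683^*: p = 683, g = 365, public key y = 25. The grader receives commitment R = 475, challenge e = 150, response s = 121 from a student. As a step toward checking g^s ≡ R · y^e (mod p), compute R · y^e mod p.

311

25^150 mod 683 = 120
R · y^e ≡ 475·120 = 57000 ≡ 311 (mod 683)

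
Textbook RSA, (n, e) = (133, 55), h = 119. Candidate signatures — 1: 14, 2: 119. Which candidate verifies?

Candidate 1: Squares mod 133: 14^1≡14, 14^2≡63, 14^4≡112, 14^8≡42, 14^16≡35, 14^32≡28; 55 = 32 + 16 + 4 + 2 + 1, so 14^55 ≡ 28·35·112·63·14 ≡ 14 (mod 133)
Candidate 2: Squares mod 133: 119^1≡119, 119^2≡63, 119^4≡112, 119^8≡42, 119^16≡35, 119^32≡28; 55 = 32 + 16 + 4 + 2 + 1, so 119^55 ≡ 28·35·112·63·119 ≡ 119 (mod 133)
  → matches h = 119

2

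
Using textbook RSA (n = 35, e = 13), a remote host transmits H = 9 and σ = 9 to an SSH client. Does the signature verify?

verifies

Squares mod 35: σ^1≡9, σ^2≡11, σ^4≡16, σ^8≡11
13 = 8 + 4 + 1, so σ^13 ≡ 11·16·9 ≡ 9 (mod 35)
Since 9 equals the digest 9, verification succeeds.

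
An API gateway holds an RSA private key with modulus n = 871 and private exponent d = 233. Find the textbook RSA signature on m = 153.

m^2 ≡ 153^2 = 23409 ≡ 763
m^4 ≡ 763^2 = 582169 ≡ 341
m^8 ≡ 341^2 = 116281 ≡ 438
m^16 ≡ 438^2 = 191844 ≡ 224
m^32 ≡ 224^2 = 50176 ≡ 529
m^64 ≡ 529^2 = 279841 ≡ 250
m^128 ≡ 250^2 = 62500 ≡ 659
233 = 128 + 64 + 32 + 8 + 1, so m^233 ≡ 659·250·529·438·153 ≡ 160 (mod 871)

160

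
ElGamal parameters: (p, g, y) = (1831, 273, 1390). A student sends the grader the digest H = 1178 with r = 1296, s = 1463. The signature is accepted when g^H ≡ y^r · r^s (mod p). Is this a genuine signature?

forged

Left side g^H mod p:
Squares mod 1831: 273^1≡273, 273^2≡1289, 273^4≡804, 273^8≡73, 273^16≡1667, 273^32≡1262, 273^64≡1505, 273^128≡78, 273^256≡591, 273^512≡1391, 273^1024≡1345
1178 = 1024 + 128 + 16 + 8 + 2, so 273^1178 ≡ 1345·78·1667·73·1289 ≡ 1512 (mod 1831)
Right side y^r · r^s mod p:
Squares mod 1831: 1390^1≡1390, 1390^2≡395, 1390^4≡390, 1390^8≡127, 1390^16≡1481, 1390^32≡1654, 1390^64≡202, 1390^128≡522, 1390^256≡1496, 1390^512≡534, 1390^1024≡1351
1296 = 1024 + 256 + 16, so 1390^1296 ≡ 1351·1496·1481 ≡ 1278 (mod 1831)
Squares mod 1831: 1296^1≡1296, 1296^2≡589, 1296^4≡862, 1296^8≡1489, 1296^16≡1611, 1296^32≡794, 1296^64≡572, 1296^128≡1266, 1296^256≡631, 1296^512≡834, 1296^1024≡1607
1463 = 1024 + 256 + 128 + 32 + 16 + 4 + 2 + 1, so 1296^1463 ≡ 1607·631·1266·794·1611·862·589·1296 ≡ 533 (mod 1831)
1278·533 = 681174 ≡ 42 (mod 1831)
1512 ≠ 42, so verification fails.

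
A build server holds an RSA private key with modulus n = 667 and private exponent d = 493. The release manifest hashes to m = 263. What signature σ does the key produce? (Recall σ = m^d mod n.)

m^2 ≡ 263^2 = 69169 ≡ 468
m^4 ≡ 468^2 = 219024 ≡ 248
m^8 ≡ 248^2 = 61504 ≡ 140
m^16 ≡ 140^2 = 19600 ≡ 257
m^32 ≡ 257^2 = 66049 ≡ 16
m^64 ≡ 16^2 = 256
m^128 ≡ 256^2 = 65536 ≡ 170
m^256 ≡ 170^2 = 28900 ≡ 219
493 = 256 + 128 + 64 + 32 + 8 + 4 + 1, so m^493 ≡ 219·170·256·16·140·248·263 ≡ 572 (mod 667)

572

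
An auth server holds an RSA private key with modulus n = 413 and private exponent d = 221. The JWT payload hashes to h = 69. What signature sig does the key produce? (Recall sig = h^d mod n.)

97

h^2 ≡ 69^2 = 4761 ≡ 218
h^4 ≡ 218^2 = 47524 ≡ 29
h^8 ≡ 29^2 = 841 ≡ 15
h^16 ≡ 15^2 = 225
h^32 ≡ 225^2 = 50625 ≡ 239
h^64 ≡ 239^2 = 57121 ≡ 127
h^128 ≡ 127^2 = 16129 ≡ 22
221 = 128 + 64 + 16 + 8 + 4 + 1, so h^221 ≡ 22·127·225·15·29·69 ≡ 97 (mod 413)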